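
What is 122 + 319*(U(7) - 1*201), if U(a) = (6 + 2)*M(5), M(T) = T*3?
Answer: -25717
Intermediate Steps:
M(T) = 3*T
U(a) = 120 (U(a) = (6 + 2)*(3*5) = 8*15 = 120)
122 + 319*(U(7) - 1*201) = 122 + 319*(120 - 1*201) = 122 + 319*(120 - 201) = 122 + 319*(-81) = 122 - 25839 = -25717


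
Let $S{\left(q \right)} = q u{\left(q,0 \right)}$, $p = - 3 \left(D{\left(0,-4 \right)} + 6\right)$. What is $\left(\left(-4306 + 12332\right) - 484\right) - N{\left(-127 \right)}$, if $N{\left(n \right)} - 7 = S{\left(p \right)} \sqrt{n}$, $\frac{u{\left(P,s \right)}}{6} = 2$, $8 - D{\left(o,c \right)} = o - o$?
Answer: $7535 + 504 i \sqrt{127} \approx 7535.0 + 5679.8 i$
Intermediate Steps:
$D{\left(o,c \right)} = 8$ ($D{\left(o,c \right)} = 8 - \left(o - o\right) = 8 - 0 = 8 + 0 = 8$)
$u{\left(P,s \right)} = 12$ ($u{\left(P,s \right)} = 6 \cdot 2 = 12$)
$p = -42$ ($p = - 3 \left(8 + 6\right) = \left(-3\right) 14 = -42$)
$S{\left(q \right)} = 12 q$ ($S{\left(q \right)} = q 12 = 12 q$)
$N{\left(n \right)} = 7 - 504 \sqrt{n}$ ($N{\left(n \right)} = 7 + 12 \left(-42\right) \sqrt{n} = 7 - 504 \sqrt{n}$)
$\left(\left(-4306 + 12332\right) - 484\right) - N{\left(-127 \right)} = \left(\left(-4306 + 12332\right) - 484\right) - \left(7 - 504 \sqrt{-127}\right) = \left(8026 - 484\right) - \left(7 - 504 i \sqrt{127}\right) = 7542 - \left(7 - 504 i \sqrt{127}\right) = 7535 + 504 i \sqrt{127}$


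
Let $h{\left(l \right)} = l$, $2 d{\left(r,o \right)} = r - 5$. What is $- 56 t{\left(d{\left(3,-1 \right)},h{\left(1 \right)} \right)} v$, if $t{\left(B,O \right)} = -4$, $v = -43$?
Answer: $-9632$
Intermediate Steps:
$d{\left(r,o \right)} = - \frac{5}{2} + \frac{r}{2}$ ($d{\left(r,o \right)} = \frac{r - 5}{2} = \frac{-5 + r}{2} = - \frac{5}{2} + \frac{r}{2}$)
$- 56 t{\left(d{\left(3,-1 \right)},h{\left(1 \right)} \right)} v = \left(-56\right) \left(-4\right) \left(-43\right) = 224 \left(-43\right) = -9632$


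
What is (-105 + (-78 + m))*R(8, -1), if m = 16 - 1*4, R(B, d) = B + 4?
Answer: -2052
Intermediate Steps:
R(B, d) = 4 + B
m = 12 (m = 16 - 4 = 12)
(-105 + (-78 + m))*R(8, -1) = (-105 + (-78 + 12))*(4 + 8) = (-105 - 66)*12 = -171*12 = -2052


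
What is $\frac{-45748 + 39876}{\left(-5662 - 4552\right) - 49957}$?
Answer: $\frac{5872}{60171} \approx 0.097589$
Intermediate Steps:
$\frac{-45748 + 39876}{\left(-5662 - 4552\right) - 49957} = - \frac{5872}{\left(-5662 - 4552\right) - 49957} = - \frac{5872}{-10214 - 49957} = - \frac{5872}{-60171} = \left(-5872\right) \left(- \frac{1}{60171}\right) = \frac{5872}{60171}$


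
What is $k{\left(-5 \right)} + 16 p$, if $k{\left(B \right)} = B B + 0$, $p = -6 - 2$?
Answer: $-103$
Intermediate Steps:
$p = -8$ ($p = -6 - 2 = -8$)
$k{\left(B \right)} = B^{2}$ ($k{\left(B \right)} = B^{2} + 0 = B^{2}$)
$k{\left(-5 \right)} + 16 p = \left(-5\right)^{2} + 16 \left(-8\right) = 25 - 128 = -103$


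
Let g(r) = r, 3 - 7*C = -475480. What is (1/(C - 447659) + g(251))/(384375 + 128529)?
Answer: 15516061/31706174640 ≈ 0.00048937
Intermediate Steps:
C = 475483/7 (C = 3/7 - ⅐*(-475480) = 3/7 + 475480/7 = 475483/7 ≈ 67926.)
(1/(C - 447659) + g(251))/(384375 + 128529) = (1/(475483/7 - 447659) + 251)/(384375 + 128529) = (1/(-2658130/7) + 251)/512904 = (-7/2658130 + 251)*(1/512904) = (667190623/2658130)*(1/512904) = 15516061/31706174640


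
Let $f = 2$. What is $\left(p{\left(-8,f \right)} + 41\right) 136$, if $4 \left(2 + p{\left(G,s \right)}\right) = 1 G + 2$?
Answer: $5100$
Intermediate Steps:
$p{\left(G,s \right)} = - \frac{3}{2} + \frac{G}{4}$ ($p{\left(G,s \right)} = -2 + \frac{1 G + 2}{4} = -2 + \frac{G + 2}{4} = -2 + \frac{2 + G}{4} = -2 + \left(\frac{1}{2} + \frac{G}{4}\right) = - \frac{3}{2} + \frac{G}{4}$)
$\left(p{\left(-8,f \right)} + 41\right) 136 = \left(\left(- \frac{3}{2} + \frac{1}{4} \left(-8\right)\right) + 41\right) 136 = \left(\left(- \frac{3}{2} - 2\right) + 41\right) 136 = \left(- \frac{7}{2} + 41\right) 136 = \frac{75}{2} \cdot 136 = 5100$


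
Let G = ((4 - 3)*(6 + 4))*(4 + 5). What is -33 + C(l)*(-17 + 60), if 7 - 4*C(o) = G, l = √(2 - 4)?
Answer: -3701/4 ≈ -925.25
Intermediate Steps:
l = I*√2 (l = √(-2) = I*√2 ≈ 1.4142*I)
G = 90 (G = (1*10)*9 = 10*9 = 90)
C(o) = -83/4 (C(o) = 7/4 - ¼*90 = 7/4 - 45/2 = -83/4)
-33 + C(l)*(-17 + 60) = -33 - 83*(-17 + 60)/4 = -33 - 83/4*43 = -33 - 3569/4 = -3701/4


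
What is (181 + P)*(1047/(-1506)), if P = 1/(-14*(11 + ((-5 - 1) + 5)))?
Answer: -8843311/70280 ≈ -125.83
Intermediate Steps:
P = -1/140 (P = 1/(-14*(11 + (-6 + 5))) = 1/(-14*(11 - 1)) = 1/(-14*10) = 1/(-140) = -1/140 ≈ -0.0071429)
(181 + P)*(1047/(-1506)) = (181 - 1/140)*(1047/(-1506)) = 25339*(1047*(-1/1506))/140 = (25339/140)*(-349/502) = -8843311/70280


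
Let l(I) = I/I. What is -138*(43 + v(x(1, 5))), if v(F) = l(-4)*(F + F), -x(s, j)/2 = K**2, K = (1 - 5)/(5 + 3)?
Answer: -5796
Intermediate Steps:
K = -1/2 (K = -4/8 = -4*1/8 = -1/2 ≈ -0.50000)
l(I) = 1
x(s, j) = -1/2 (x(s, j) = -2*(-1/2)**2 = -2*1/4 = -1/2)
v(F) = 2*F (v(F) = 1*(F + F) = 1*(2*F) = 2*F)
-138*(43 + v(x(1, 5))) = -138*(43 + 2*(-1/2)) = -138*(43 - 1) = -138*42 = -5796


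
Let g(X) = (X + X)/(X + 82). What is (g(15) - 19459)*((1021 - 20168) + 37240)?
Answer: -34150410849/97 ≈ -3.5207e+8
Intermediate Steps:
g(X) = 2*X/(82 + X) (g(X) = (2*X)/(82 + X) = 2*X/(82 + X))
(g(15) - 19459)*((1021 - 20168) + 37240) = (2*15/(82 + 15) - 19459)*((1021 - 20168) + 37240) = (2*15/97 - 19459)*(-19147 + 37240) = (2*15*(1/97) - 19459)*18093 = (30/97 - 19459)*18093 = -1887493/97*18093 = -34150410849/97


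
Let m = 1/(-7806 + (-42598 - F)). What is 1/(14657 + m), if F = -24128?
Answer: 26276/385127331 ≈ 6.8227e-5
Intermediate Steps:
m = -1/26276 (m = 1/(-7806 + (-42598 - 1*(-24128))) = 1/(-7806 + (-42598 + 24128)) = 1/(-7806 - 18470) = 1/(-26276) = -1/26276 ≈ -3.8058e-5)
1/(14657 + m) = 1/(14657 - 1/26276) = 1/(385127331/26276) = 26276/385127331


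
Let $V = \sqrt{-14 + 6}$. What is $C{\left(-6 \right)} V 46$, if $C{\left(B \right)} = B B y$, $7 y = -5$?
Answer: $- \frac{16560 i \sqrt{2}}{7} \approx - 3345.6 i$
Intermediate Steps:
$y = - \frac{5}{7}$ ($y = \frac{1}{7} \left(-5\right) = - \frac{5}{7} \approx -0.71429$)
$V = 2 i \sqrt{2}$ ($V = \sqrt{-8} = 2 i \sqrt{2} \approx 2.8284 i$)
$C{\left(B \right)} = - \frac{5 B^{2}}{7}$ ($C{\left(B \right)} = B B \left(- \frac{5}{7}\right) = B^{2} \left(- \frac{5}{7}\right) = - \frac{5 B^{2}}{7}$)
$C{\left(-6 \right)} V 46 = - \frac{5 \left(-6\right)^{2}}{7} \cdot 2 i \sqrt{2} \cdot 46 = \left(- \frac{5}{7}\right) 36 \cdot 2 i \sqrt{2} \cdot 46 = - \frac{180 \cdot 2 i \sqrt{2}}{7} \cdot 46 = - \frac{360 i \sqrt{2}}{7} \cdot 46 = - \frac{16560 i \sqrt{2}}{7}$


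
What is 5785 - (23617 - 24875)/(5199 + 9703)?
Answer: 43104664/7451 ≈ 5785.1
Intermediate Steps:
5785 - (23617 - 24875)/(5199 + 9703) = 5785 - (-1258)/14902 = 5785 - 1*(-629/7451) = 5785 + 629/7451 = 43104664/7451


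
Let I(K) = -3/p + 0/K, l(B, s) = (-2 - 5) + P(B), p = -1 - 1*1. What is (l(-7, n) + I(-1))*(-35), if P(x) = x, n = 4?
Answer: 875/2 ≈ 437.50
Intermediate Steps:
p = -2 (p = -1 - 1 = -2)
l(B, s) = -7 + B (l(B, s) = (-2 - 5) + B = -7 + B)
I(K) = 3/2 (I(K) = -3/(-2) + 0/K = -3*(-½) + 0 = 3/2 + 0 = 3/2)
(l(-7, n) + I(-1))*(-35) = ((-7 - 7) + 3/2)*(-35) = (-14 + 3/2)*(-35) = -25/2*(-35) = 875/2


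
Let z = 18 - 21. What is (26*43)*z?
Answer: -3354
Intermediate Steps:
z = -3
(26*43)*z = (26*43)*(-3) = 1118*(-3) = -3354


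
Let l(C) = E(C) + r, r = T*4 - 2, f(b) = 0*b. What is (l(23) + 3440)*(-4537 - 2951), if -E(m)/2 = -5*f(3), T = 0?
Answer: -25743744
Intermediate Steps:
f(b) = 0
E(m) = 0 (E(m) = -(-10)*0 = -2*0 = 0)
r = -2 (r = 0*4 - 2 = 0 - 2 = -2)
l(C) = -2 (l(C) = 0 - 2 = -2)
(l(23) + 3440)*(-4537 - 2951) = (-2 + 3440)*(-4537 - 2951) = 3438*(-7488) = -25743744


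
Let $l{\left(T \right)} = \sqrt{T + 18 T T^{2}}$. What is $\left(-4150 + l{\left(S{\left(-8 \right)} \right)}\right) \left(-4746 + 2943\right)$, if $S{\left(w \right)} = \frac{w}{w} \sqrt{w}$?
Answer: $7482450 + 1803 \cdot 2^{\frac{3}{4}} \sqrt{143} \left(- i\right)^{\frac{5}{2}} \approx 7.4568 \cdot 10^{6} + 25640.0 i$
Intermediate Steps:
$S{\left(w \right)} = \sqrt{w}$ ($S{\left(w \right)} = 1 \sqrt{w} = \sqrt{w}$)
$l{\left(T \right)} = \sqrt{T + 18 T^{3}}$
$\left(-4150 + l{\left(S{\left(-8 \right)} \right)}\right) \left(-4746 + 2943\right) = \left(-4150 + \sqrt{\sqrt{-8} + 18 \left(\sqrt{-8}\right)^{3}}\right) \left(-4746 + 2943\right) = \left(-4150 + \sqrt{2 i \sqrt{2} + 18 \left(2 i \sqrt{2}\right)^{3}}\right) \left(-1803\right) = \left(-4150 + \sqrt{2 i \sqrt{2} + 18 \left(- 16 i \sqrt{2}\right)}\right) \left(-1803\right) = \left(-4150 + \sqrt{2 i \sqrt{2} - 288 i \sqrt{2}}\right) \left(-1803\right) = \left(-4150 + \sqrt{- 286 i \sqrt{2}}\right) \left(-1803\right) = \left(-4150 + 2^{\frac{3}{4}} \sqrt{143} \sqrt{- i}\right) \left(-1803\right) = 7482450 - 1803 \cdot 2^{\frac{3}{4}} \sqrt{143} \sqrt{- i}$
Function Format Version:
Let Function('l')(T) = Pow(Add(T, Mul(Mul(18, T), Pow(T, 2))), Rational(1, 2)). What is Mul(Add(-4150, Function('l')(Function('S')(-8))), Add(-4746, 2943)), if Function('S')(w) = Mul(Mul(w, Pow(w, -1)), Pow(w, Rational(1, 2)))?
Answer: Add(7482450, Mul(1803, Pow(2, Rational(3, 4)), Pow(143, Rational(1, 2)), Pow(Mul(-1, I), Rational(5, 2)))) ≈ Add(7.4568e+6, Mul(25640., I))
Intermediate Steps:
Function('S')(w) = Pow(w, Rational(1, 2)) (Function('S')(w) = Mul(1, Pow(w, Rational(1, 2))) = Pow(w, Rational(1, 2)))
Function('l')(T) = Pow(Add(T, Mul(18, Pow(T, 3))), Rational(1, 2))
Mul(Add(-4150, Function('l')(Function('S')(-8))), Add(-4746, 2943)) = Mul(Add(-4150, Pow(Add(Pow(-8, Rational(1, 2)), Mul(18, Pow(Pow(-8, Rational(1, 2)), 3))), Rational(1, 2))), Add(-4746, 2943)) = Mul(Add(-4150, Pow(Add(Mul(2, I, Pow(2, Rational(1, 2))), Mul(18, Pow(Mul(2, I, Pow(2, Rational(1, 2))), 3))), Rational(1, 2))), -1803) = Mul(Add(-4150, Pow(Add(Mul(2, I, Pow(2, Rational(1, 2))), Mul(18, Mul(-16, I, Pow(2, Rational(1, 2))))), Rational(1, 2))), -1803) = Mul(Add(-4150, Pow(Add(Mul(2, I, Pow(2, Rational(1, 2))), Mul(-288, I, Pow(2, Rational(1, 2)))), Rational(1, 2))), -1803) = Mul(Add(-4150, Pow(Mul(-286, I, Pow(2, Rational(1, 2))), Rational(1, 2))), -1803) = Mul(Add(-4150, Mul(Pow(2, Rational(3, 4)), Pow(143, Rational(1, 2)), Pow(Mul(-1, I), Rational(1, 2)))), -1803) = Add(7482450, Mul(-1803, Pow(2, Rational(3, 4)), Pow(143, Rational(1, 2)), Pow(Mul(-1, I), Rational(1, 2))))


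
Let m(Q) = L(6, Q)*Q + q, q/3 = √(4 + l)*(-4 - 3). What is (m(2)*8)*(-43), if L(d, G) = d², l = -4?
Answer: -24768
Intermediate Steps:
q = 0 (q = 3*(√(4 - 4)*(-4 - 3)) = 3*(√0*(-7)) = 3*(0*(-7)) = 3*0 = 0)
m(Q) = 36*Q (m(Q) = 6²*Q + 0 = 36*Q + 0 = 36*Q)
(m(2)*8)*(-43) = ((36*2)*8)*(-43) = (72*8)*(-43) = 576*(-43) = -24768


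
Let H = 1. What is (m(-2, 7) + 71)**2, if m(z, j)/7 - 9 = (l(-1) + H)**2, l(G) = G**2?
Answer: 26244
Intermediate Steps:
m(z, j) = 91 (m(z, j) = 63 + 7*((-1)**2 + 1)**2 = 63 + 7*(1 + 1)**2 = 63 + 7*2**2 = 63 + 7*4 = 63 + 28 = 91)
(m(-2, 7) + 71)**2 = (91 + 71)**2 = 162**2 = 26244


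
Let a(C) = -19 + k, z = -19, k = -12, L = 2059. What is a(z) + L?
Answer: 2028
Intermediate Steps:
a(C) = -31 (a(C) = -19 - 12 = -31)
a(z) + L = -31 + 2059 = 2028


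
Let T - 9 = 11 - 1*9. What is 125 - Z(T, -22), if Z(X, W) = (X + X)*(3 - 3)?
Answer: 125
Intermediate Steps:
T = 11 (T = 9 + (11 - 1*9) = 9 + (11 - 9) = 9 + 2 = 11)
Z(X, W) = 0 (Z(X, W) = (2*X)*0 = 0)
125 - Z(T, -22) = 125 - 1*0 = 125 + 0 = 125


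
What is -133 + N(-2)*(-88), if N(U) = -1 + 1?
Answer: -133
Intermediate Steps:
N(U) = 0
-133 + N(-2)*(-88) = -133 + 0*(-88) = -133 + 0 = -133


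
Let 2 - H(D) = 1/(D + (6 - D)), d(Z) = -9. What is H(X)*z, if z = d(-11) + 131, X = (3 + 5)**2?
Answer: 671/3 ≈ 223.67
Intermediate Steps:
X = 64 (X = 8**2 = 64)
H(D) = 11/6 (H(D) = 2 - 1/(D + (6 - D)) = 2 - 1/6 = 11/6)
z = 122 (z = -9 + 131 = 122)
H(X)*z = (11/6)*122 = 671/3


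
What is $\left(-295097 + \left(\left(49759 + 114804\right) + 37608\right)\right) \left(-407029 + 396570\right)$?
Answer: $971913034$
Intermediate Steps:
$\left(-295097 + \left(\left(49759 + 114804\right) + 37608\right)\right) \left(-407029 + 396570\right) = \left(-295097 + \left(164563 + 37608\right)\right) \left(-10459\right) = \left(-295097 + 202171\right) \left(-10459\right) = \left(-92926\right) \left(-10459\right) = 971913034$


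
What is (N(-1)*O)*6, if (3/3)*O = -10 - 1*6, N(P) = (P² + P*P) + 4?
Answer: -576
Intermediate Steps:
N(P) = 4 + 2*P² (N(P) = (P² + P²) + 4 = 2*P² + 4 = 4 + 2*P²)
O = -16 (O = -10 - 1*6 = -10 - 6 = -16)
(N(-1)*O)*6 = ((4 + 2*(-1)²)*(-16))*6 = ((4 + 2*1)*(-16))*6 = ((4 + 2)*(-16))*6 = (6*(-16))*6 = -96*6 = -576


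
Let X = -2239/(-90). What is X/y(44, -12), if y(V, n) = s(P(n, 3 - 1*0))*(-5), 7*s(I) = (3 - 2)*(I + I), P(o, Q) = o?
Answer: 15673/10800 ≈ 1.4512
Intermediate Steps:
X = 2239/90 (X = -2239*(-1/90) = 2239/90 ≈ 24.878)
s(I) = 2*I/7 (s(I) = ((3 - 2)*(I + I))/7 = (1*(2*I))/7 = (2*I)/7 = 2*I/7)
y(V, n) = -10*n/7 (y(V, n) = (2*n/7)*(-5) = -10*n/7)
X/y(44, -12) = 2239/(90*((-10/7*(-12)))) = 2239/(90*(120/7)) = (2239/90)*(7/120) = 15673/10800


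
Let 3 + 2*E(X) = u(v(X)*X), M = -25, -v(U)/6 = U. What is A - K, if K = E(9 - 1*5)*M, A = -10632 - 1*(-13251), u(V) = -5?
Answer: 2519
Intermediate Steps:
v(U) = -6*U
A = 2619 (A = -10632 + 13251 = 2619)
E(X) = -4 (E(X) = -3/2 + (½)*(-5) = -3/2 - 5/2 = -4)
K = 100 (K = -4*(-25) = 100)
A - K = 2619 - 1*100 = 2619 - 100 = 2519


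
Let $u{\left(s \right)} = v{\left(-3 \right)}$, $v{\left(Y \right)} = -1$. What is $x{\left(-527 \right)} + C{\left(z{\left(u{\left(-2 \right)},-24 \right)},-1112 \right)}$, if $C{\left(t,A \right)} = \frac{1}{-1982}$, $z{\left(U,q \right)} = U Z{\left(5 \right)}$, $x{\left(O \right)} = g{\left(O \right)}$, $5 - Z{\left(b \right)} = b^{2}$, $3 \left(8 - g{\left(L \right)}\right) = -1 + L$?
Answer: $\frac{364687}{1982} \approx 184.0$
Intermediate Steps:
$g{\left(L \right)} = \frac{25}{3} - \frac{L}{3}$ ($g{\left(L \right)} = 8 - \frac{-1 + L}{3} = 8 - \left(- \frac{1}{3} + \frac{L}{3}\right) = \frac{25}{3} - \frac{L}{3}$)
$u{\left(s \right)} = -1$
$Z{\left(b \right)} = 5 - b^{2}$
$x{\left(O \right)} = \frac{25}{3} - \frac{O}{3}$
$z{\left(U,q \right)} = - 20 U$ ($z{\left(U,q \right)} = U \left(5 - 5^{2}\right) = U \left(5 - 25\right) = U \left(-20\right) = - 20 U$)
$C{\left(t,A \right)} = - \frac{1}{1982}$
$x{\left(-527 \right)} + C{\left(z{\left(u{\left(-2 \right)},-24 \right)},-1112 \right)} = \left(\frac{25}{3} - - \frac{527}{3}\right) - \frac{1}{1982} = \left(\frac{25}{3} + \frac{527}{3}\right) - \frac{1}{1982} = 184 - \frac{1}{1982} = \frac{364687}{1982}$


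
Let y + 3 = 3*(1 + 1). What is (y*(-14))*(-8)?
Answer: 336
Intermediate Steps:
y = 3 (y = -3 + 3*(1 + 1) = -3 + 3*2 = -3 + 6 = 3)
(y*(-14))*(-8) = (3*(-14))*(-8) = -42*(-8) = 336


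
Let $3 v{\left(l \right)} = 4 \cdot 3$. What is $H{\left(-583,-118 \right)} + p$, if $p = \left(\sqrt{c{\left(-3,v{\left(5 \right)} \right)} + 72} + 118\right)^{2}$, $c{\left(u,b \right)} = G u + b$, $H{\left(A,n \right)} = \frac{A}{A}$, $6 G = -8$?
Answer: $14005 + 944 \sqrt{5} \approx 16116.0$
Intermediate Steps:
$G = - \frac{4}{3}$ ($G = \frac{1}{6} \left(-8\right) = - \frac{4}{3} \approx -1.3333$)
$v{\left(l \right)} = 4$ ($v{\left(l \right)} = \frac{4 \cdot 3}{3} = \frac{1}{3} \cdot 12 = 4$)
$H{\left(A,n \right)} = 1$
$c{\left(u,b \right)} = b - \frac{4 u}{3}$ ($c{\left(u,b \right)} = - \frac{4 u}{3} + b = b - \frac{4 u}{3}$)
$p = \left(118 + 4 \sqrt{5}\right)^{2}$ ($p = \left(\sqrt{\left(4 - -4\right) + 72} + 118\right)^{2} = \left(\sqrt{\left(4 + 4\right) + 72} + 118\right)^{2} = \left(\sqrt{8 + 72} + 118\right)^{2} = \left(\sqrt{80} + 118\right)^{2} = \left(4 \sqrt{5} + 118\right)^{2} = \left(118 + 4 \sqrt{5}\right)^{2} \approx 16115.0$)
$H{\left(-583,-118 \right)} + p = 1 + \left(14004 + 944 \sqrt{5}\right) = 14005 + 944 \sqrt{5}$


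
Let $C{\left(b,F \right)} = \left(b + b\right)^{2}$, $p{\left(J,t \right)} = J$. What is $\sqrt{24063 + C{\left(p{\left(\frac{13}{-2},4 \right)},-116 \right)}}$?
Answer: $2 \sqrt{6058} \approx 155.67$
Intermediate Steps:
$C{\left(b,F \right)} = 4 b^{2}$ ($C{\left(b,F \right)} = \left(2 b\right)^{2} = 4 b^{2}$)
$\sqrt{24063 + C{\left(p{\left(\frac{13}{-2},4 \right)},-116 \right)}} = \sqrt{24063 + 4 \left(\frac{13}{-2}\right)^{2}} = \sqrt{24063 + 4 \left(13 \left(- \frac{1}{2}\right)\right)^{2}} = \sqrt{24063 + 4 \left(- \frac{13}{2}\right)^{2}} = \sqrt{24063 + 4 \cdot \frac{169}{4}} = \sqrt{24063 + 169} = \sqrt{24232} = 2 \sqrt{6058}$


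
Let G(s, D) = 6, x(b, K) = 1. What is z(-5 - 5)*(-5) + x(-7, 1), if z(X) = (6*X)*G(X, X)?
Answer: 1801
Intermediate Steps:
z(X) = 36*X (z(X) = (6*X)*6 = 36*X)
z(-5 - 5)*(-5) + x(-7, 1) = (36*(-5 - 5))*(-5) + 1 = (36*(-10))*(-5) + 1 = -360*(-5) + 1 = 1800 + 1 = 1801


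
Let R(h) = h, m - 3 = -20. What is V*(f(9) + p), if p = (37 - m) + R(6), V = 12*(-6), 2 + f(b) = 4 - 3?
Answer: -4248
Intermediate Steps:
m = -17 (m = 3 - 20 = -17)
f(b) = -1 (f(b) = -2 + (4 - 3) = -2 + 1 = -1)
V = -72
p = 60 (p = (37 - 1*(-17)) + 6 = (37 + 17) + 6 = 54 + 6 = 60)
V*(f(9) + p) = -72*(-1 + 60) = -72*59 = -4248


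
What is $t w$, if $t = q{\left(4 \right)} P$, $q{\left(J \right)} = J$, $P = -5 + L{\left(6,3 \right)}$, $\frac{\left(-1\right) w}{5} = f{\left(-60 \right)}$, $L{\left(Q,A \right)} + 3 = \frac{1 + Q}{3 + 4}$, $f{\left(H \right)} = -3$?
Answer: $-420$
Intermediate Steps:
$L{\left(Q,A \right)} = - \frac{20}{7} + \frac{Q}{7}$ ($L{\left(Q,A \right)} = -3 + \frac{1 + Q}{3 + 4} = -3 + \frac{1 + Q}{7} = -3 + \left(1 + Q\right) \frac{1}{7} = -3 + \left(\frac{1}{7} + \frac{Q}{7}\right) = - \frac{20}{7} + \frac{Q}{7}$)
$w = 15$ ($w = \left(-5\right) \left(-3\right) = 15$)
$P = -7$ ($P = -5 + \left(- \frac{20}{7} + \frac{1}{7} \cdot 6\right) = -5 + \left(- \frac{20}{7} + \frac{6}{7}\right) = -5 - 2 = -7$)
$t = -28$ ($t = 4 \left(-7\right) = -28$)
$t w = \left(-28\right) 15 = -420$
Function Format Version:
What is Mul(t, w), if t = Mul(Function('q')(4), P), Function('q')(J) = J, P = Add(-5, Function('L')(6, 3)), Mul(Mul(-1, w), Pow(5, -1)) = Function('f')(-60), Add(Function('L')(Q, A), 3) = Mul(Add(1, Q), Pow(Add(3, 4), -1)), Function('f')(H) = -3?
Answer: -420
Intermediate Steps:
Function('L')(Q, A) = Add(Rational(-20, 7), Mul(Rational(1, 7), Q)) (Function('L')(Q, A) = Add(-3, Mul(Add(1, Q), Pow(Add(3, 4), -1))) = Add(-3, Mul(Add(1, Q), Pow(7, -1))) = Add(-3, Mul(Add(1, Q), Rational(1, 7))) = Add(-3, Add(Rational(1, 7), Mul(Rational(1, 7), Q))) = Add(Rational(-20, 7), Mul(Rational(1, 7), Q)))
w = 15 (w = Mul(-5, -3) = 15)
P = -7 (P = Add(-5, Add(Rational(-20, 7), Mul(Rational(1, 7), 6))) = Add(-5, Add(Rational(-20, 7), Rational(6, 7))) = Add(-5, -2) = -7)
t = -28 (t = Mul(4, -7) = -28)
Mul(t, w) = Mul(-28, 15) = -420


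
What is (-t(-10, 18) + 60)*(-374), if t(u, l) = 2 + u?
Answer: -25432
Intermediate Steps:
(-t(-10, 18) + 60)*(-374) = (-(2 - 10) + 60)*(-374) = (-1*(-8) + 60)*(-374) = (8 + 60)*(-374) = 68*(-374) = -25432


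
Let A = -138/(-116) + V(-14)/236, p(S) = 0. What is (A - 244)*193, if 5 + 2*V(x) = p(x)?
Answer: -641480469/13688 ≈ -46864.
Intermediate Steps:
V(x) = -5/2 (V(x) = -5/2 + (½)*0 = -5/2 + 0 = -5/2)
A = 16139/13688 (A = -138/(-116) - 5/2/236 = -138*(-1/116) - 5/2*1/236 = 69/58 - 5/472 = 16139/13688 ≈ 1.1791)
(A - 244)*193 = (16139/13688 - 244)*193 = -3323733/13688*193 = -641480469/13688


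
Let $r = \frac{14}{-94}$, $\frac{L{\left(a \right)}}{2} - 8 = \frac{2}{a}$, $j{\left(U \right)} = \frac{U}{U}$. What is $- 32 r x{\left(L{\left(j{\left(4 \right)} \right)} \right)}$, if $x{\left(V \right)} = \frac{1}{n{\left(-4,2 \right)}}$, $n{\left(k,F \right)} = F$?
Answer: $\frac{112}{47} \approx 2.383$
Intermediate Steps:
$j{\left(U \right)} = 1$
$L{\left(a \right)} = 16 + \frac{4}{a}$ ($L{\left(a \right)} = 16 + 2 \frac{2}{a} = 16 + \frac{4}{a}$)
$r = - \frac{7}{47}$ ($r = 14 \left(- \frac{1}{94}\right) = - \frac{7}{47} \approx -0.14894$)
$x{\left(V \right)} = \frac{1}{2}$
$- 32 r x{\left(L{\left(j{\left(4 \right)} \right)} \right)} = \left(-32\right) \left(- \frac{7}{47}\right) \frac{1}{2} = \frac{224}{47} \cdot \frac{1}{2} = \frac{112}{47}$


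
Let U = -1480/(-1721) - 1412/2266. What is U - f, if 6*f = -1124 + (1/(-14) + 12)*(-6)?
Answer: 16338050705/81895506 ≈ 199.50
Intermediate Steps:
U = 461814/1949893 (U = -1480*(-1/1721) - 1412*1/2266 = 1480/1721 - 706/1133 = 461814/1949893 ≈ 0.23684)
f = -8369/42 (f = (-1124 + (1/(-14) + 12)*(-6))/6 = (-1124 + (-1/14 + 12)*(-6))/6 = (-1124 + (167/14)*(-6))/6 = (-1124 - 501/7)/6 = (⅙)*(-8369/7) = -8369/42 ≈ -199.26)
U - f = 461814/1949893 - 1*(-8369/42) = 461814/1949893 + 8369/42 = 16338050705/81895506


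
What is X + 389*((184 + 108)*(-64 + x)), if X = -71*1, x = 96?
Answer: 3634745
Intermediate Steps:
X = -71
X + 389*((184 + 108)*(-64 + x)) = -71 + 389*((184 + 108)*(-64 + 96)) = -71 + 389*(292*32) = -71 + 389*9344 = -71 + 3634816 = 3634745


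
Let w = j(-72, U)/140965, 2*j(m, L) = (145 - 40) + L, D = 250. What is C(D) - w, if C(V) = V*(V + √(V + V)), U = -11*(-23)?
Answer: 8810312321/140965 + 2500*√5 ≈ 68090.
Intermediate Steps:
U = 253
j(m, L) = 105/2 + L/2 (j(m, L) = ((145 - 40) + L)/2 = (105 + L)/2 = 105/2 + L/2)
C(V) = V*(V + √2*√V) (C(V) = V*(V + √(2*V)) = V*(V + √2*√V))
w = 179/140965 (w = (105/2 + (½)*253)/140965 = (105/2 + 253/2)*(1/140965) = 179*(1/140965) = 179/140965 ≈ 0.0012698)
C(D) - w = (250² + √2*250^(3/2)) - 1*179/140965 = (62500 + √2*(1250*√10)) - 179/140965 = (62500 + 2500*√5) - 179/140965 = 8810312321/140965 + 2500*√5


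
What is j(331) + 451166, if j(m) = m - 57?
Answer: 451440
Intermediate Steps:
j(m) = -57 + m
j(331) + 451166 = (-57 + 331) + 451166 = 274 + 451166 = 451440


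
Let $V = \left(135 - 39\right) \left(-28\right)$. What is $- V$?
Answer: $2688$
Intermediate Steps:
$V = -2688$ ($V = 96 \left(-28\right) = -2688$)
$- V = \left(-1\right) \left(-2688\right) = 2688$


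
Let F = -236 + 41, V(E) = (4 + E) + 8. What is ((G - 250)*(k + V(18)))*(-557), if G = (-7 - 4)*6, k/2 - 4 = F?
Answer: -61956224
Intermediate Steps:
V(E) = 12 + E
F = -195
k = -382 (k = 8 + 2*(-195) = 8 - 390 = -382)
G = -66 (G = -11*6 = -66)
((G - 250)*(k + V(18)))*(-557) = ((-66 - 250)*(-382 + (12 + 18)))*(-557) = -316*(-382 + 30)*(-557) = -316*(-352)*(-557) = 111232*(-557) = -61956224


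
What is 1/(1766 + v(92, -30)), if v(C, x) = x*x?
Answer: 1/2666 ≈ 0.00037509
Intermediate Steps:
v(C, x) = x²
1/(1766 + v(92, -30)) = 1/(1766 + (-30)²) = 1/(1766 + 900) = 1/2666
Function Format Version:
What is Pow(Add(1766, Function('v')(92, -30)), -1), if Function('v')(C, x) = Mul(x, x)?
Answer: Rational(1, 2666) ≈ 0.00037509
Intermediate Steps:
Function('v')(C, x) = Pow(x, 2)
Pow(Add(1766, Function('v')(92, -30)), -1) = Pow(Add(1766, Pow(-30, 2)), -1) = Pow(Add(1766, 900), -1) = Pow(2666, -1) = Rational(1, 2666)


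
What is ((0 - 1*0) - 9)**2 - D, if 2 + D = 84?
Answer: -1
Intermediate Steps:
D = 82 (D = -2 + 84 = 82)
((0 - 1*0) - 9)**2 - D = ((0 - 1*0) - 9)**2 - 1*82 = ((0 + 0) - 9)**2 - 82 = (0 - 9)**2 - 82 = (-9)**2 - 82 = 81 - 82 = -1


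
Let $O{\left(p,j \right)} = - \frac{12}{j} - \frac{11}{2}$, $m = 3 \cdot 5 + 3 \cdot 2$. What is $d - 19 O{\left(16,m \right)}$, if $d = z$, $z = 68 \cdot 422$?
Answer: $\frac{403359}{14} \approx 28811.0$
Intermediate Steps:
$m = 21$ ($m = 15 + 6 = 21$)
$z = 28696$
$d = 28696$
$O{\left(p,j \right)} = - \frac{11}{2} - \frac{12}{j}$ ($O{\left(p,j \right)} = - \frac{12}{j} - \frac{11}{2} = - \frac{11}{2} - \frac{12}{j}$)
$d - 19 O{\left(16,m \right)} = 28696 - 19 \left(- \frac{11}{2} - \frac{12}{21}\right) = 28696 - 19 \left(- \frac{11}{2} - \frac{4}{7}\right) = 28696 - 19 \left(- \frac{85}{14}\right) = 28696 - - \frac{1615}{14} = 28696 + \frac{1615}{14} = \frac{403359}{14}$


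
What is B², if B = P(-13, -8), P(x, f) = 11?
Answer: 121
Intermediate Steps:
B = 11
B² = 11² = 121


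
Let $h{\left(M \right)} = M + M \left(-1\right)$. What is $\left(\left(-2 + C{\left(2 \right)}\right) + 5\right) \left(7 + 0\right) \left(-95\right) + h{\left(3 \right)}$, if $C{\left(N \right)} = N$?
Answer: $-3325$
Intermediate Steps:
$h{\left(M \right)} = 0$ ($h{\left(M \right)} = M - M = 0$)
$\left(\left(-2 + C{\left(2 \right)}\right) + 5\right) \left(7 + 0\right) \left(-95\right) + h{\left(3 \right)} = \left(\left(-2 + 2\right) + 5\right) \left(7 + 0\right) \left(-95\right) + 0 = \left(0 + 5\right) 7 \left(-95\right) + 0 = 5 \cdot 7 \left(-95\right) + 0 = 35 \left(-95\right) + 0 = -3325 + 0 = -3325$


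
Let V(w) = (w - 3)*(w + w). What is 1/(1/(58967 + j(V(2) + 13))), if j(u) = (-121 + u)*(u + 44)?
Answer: 53031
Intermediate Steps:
V(w) = 2*w*(-3 + w) (V(w) = (-3 + w)*(2*w) = 2*w*(-3 + w))
j(u) = (-121 + u)*(44 + u)
1/(1/(58967 + j(V(2) + 13))) = 1/(1/(58967 + (-5324 + (2*2*(-3 + 2) + 13)² - 77*(2*2*(-3 + 2) + 13)))) = 1/(1/(58967 + (-5324 + (2*2*(-1) + 13)² - 77*(2*2*(-1) + 13)))) = 1/(1/(58967 + (-5324 + (-4 + 13)² - 77*(-4 + 13)))) = 1/(1/(58967 + (-5324 + 9² - 77*9))) = 1/(1/(58967 + (-5324 + 81 - 693))) = 1/(1/(58967 - 5936)) = 1/(1/53031) = 53031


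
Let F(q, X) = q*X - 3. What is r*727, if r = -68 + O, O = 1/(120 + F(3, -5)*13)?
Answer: -5636431/114 ≈ -49442.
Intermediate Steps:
F(q, X) = -3 + X*q (F(q, X) = X*q - 3 = -3 + X*q)
O = -1/114 (O = 1/(120 + (-3 - 5*3)*13) = 1/(120 + (-3 - 15)*13) = 1/(120 - 18*13) = 1/(120 - 234) = 1/(-114) = -1/114 ≈ -0.0087719)
r = -7753/114 (r = -68 - 1/114 = -7753/114 ≈ -68.009)
r*727 = -7753/114*727 = -5636431/114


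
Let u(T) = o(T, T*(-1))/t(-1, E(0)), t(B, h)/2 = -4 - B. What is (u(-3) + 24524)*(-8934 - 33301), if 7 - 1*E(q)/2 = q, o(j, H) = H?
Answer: -2071500045/2 ≈ -1.0358e+9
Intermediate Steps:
E(q) = 14 - 2*q
t(B, h) = -8 - 2*B (t(B, h) = 2*(-4 - B) = -8 - 2*B)
u(T) = T/6 (u(T) = (T*(-1))/(-8 - 2*(-1)) = (-T)/(-8 + 2) = -T/(-6) = -T*(-⅙) = T/6)
(u(-3) + 24524)*(-8934 - 33301) = ((⅙)*(-3) + 24524)*(-8934 - 33301) = (-½ + 24524)*(-42235) = (49047/2)*(-42235) = -2071500045/2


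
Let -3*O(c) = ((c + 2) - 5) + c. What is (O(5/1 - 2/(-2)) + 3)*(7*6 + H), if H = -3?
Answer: 0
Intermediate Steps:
O(c) = 1 - 2*c/3 (O(c) = -(((c + 2) - 5) + c)/3 = -(((2 + c) - 5) + c)/3 = -((-3 + c) + c)/3 = -(-3 + 2*c)/3 = 1 - 2*c/3)
(O(5/1 - 2/(-2)) + 3)*(7*6 + H) = ((1 - 2*(5/1 - 2/(-2))/3) + 3)*(7*6 - 3) = ((1 - 2*(5*1 - 2*(-1/2))/3) + 3)*(42 - 3) = ((1 - 2*(5 + 1)/3) + 3)*39 = ((1 - 2/3*6) + 3)*39 = ((1 - 4) + 3)*39 = (-3 + 3)*39 = 0*39 = 0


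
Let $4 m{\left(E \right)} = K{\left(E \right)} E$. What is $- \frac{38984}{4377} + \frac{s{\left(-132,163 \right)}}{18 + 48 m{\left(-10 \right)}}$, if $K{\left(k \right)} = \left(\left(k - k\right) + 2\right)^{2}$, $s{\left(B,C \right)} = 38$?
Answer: $- \frac{3029489}{337029} \approx -8.9888$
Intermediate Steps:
$K{\left(k \right)} = 4$ ($K{\left(k \right)} = \left(0 + 2\right)^{2} = 2^{2} = 4$)
$m{\left(E \right)} = E$ ($m{\left(E \right)} = \frac{4 E}{4} = E$)
$- \frac{38984}{4377} + \frac{s{\left(-132,163 \right)}}{18 + 48 m{\left(-10 \right)}} = - \frac{38984}{4377} + \frac{38}{18 + 48 \left(-10\right)} = \left(-38984\right) \frac{1}{4377} + \frac{38}{18 - 480} = - \frac{38984}{4377} + \frac{38}{-462} = - \frac{38984}{4377} + 38 \left(- \frac{1}{462}\right) = - \frac{38984}{4377} - \frac{19}{231} = - \frac{3029489}{337029}$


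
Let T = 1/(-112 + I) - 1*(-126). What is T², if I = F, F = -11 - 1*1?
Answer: 244078129/15376 ≈ 15874.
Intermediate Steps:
F = -12 (F = -11 - 1 = -12)
I = -12
T = 15623/124 (T = 1/(-112 - 12) - 1*(-126) = 1/(-124) + 126 = -1/124 + 126 = 15623/124 ≈ 125.99)
T² = (15623/124)² = 244078129/15376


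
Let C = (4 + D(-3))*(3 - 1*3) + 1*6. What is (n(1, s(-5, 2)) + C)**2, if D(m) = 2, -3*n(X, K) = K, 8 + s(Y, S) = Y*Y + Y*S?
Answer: 121/9 ≈ 13.444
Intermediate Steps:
s(Y, S) = -8 + Y**2 + S*Y (s(Y, S) = -8 + (Y*Y + Y*S) = -8 + (Y**2 + S*Y) = -8 + Y**2 + S*Y)
n(X, K) = -K/3
C = 6 (C = (4 + 2)*(3 - 1*3) + 1*6 = 6*(3 - 3) + 6 = 6*0 + 6 = 0 + 6 = 6)
(n(1, s(-5, 2)) + C)**2 = (-(-8 + (-5)**2 + 2*(-5))/3 + 6)**2 = (-(-8 + 25 - 10)/3 + 6)**2 = (-1/3*7 + 6)**2 = (-7/3 + 6)**2 = (11/3)**2 = 121/9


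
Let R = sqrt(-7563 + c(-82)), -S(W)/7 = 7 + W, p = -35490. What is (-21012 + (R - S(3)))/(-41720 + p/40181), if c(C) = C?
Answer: 420735251/838193405 - 40181*I*sqrt(7645)/1676386810 ≈ 0.50196 - 0.0020957*I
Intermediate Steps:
S(W) = -49 - 7*W (S(W) = -7*(7 + W) = -49 - 7*W)
R = I*sqrt(7645) (R = sqrt(-7563 - 82) = sqrt(-7645) = I*sqrt(7645) ≈ 87.436*I)
(-21012 + (R - S(3)))/(-41720 + p/40181) = (-21012 + (I*sqrt(7645) - (-49 - 7*3)))/(-41720 - 35490/40181) = (-21012 + (I*sqrt(7645) - (-49 - 21)))/(-41720 - 35490*1/40181) = (-21012 + (I*sqrt(7645) - 1*(-70)))/(-41720 - 35490/40181) = (-21012 + (I*sqrt(7645) + 70))/(-1676386810/40181) = (-21012 + (70 + I*sqrt(7645)))*(-40181/1676386810) = (-20942 + I*sqrt(7645))*(-40181/1676386810) = 420735251/838193405 - 40181*I*sqrt(7645)/1676386810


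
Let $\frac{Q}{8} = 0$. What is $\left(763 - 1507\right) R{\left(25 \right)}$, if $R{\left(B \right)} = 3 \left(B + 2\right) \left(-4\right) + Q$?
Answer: $241056$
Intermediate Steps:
$Q = 0$ ($Q = 8 \cdot 0 = 0$)
$R{\left(B \right)} = -24 - 12 B$ ($R{\left(B \right)} = 3 \left(B + 2\right) \left(-4\right) + 0 = 3 \left(2 + B\right) \left(-4\right) + 0 = 3 \left(-8 - 4 B\right) + 0 = \left(-24 - 12 B\right) + 0 = -24 - 12 B$)
$\left(763 - 1507\right) R{\left(25 \right)} = \left(763 - 1507\right) \left(-24 - 300\right) = - 744 \left(-24 - 300\right) = \left(-744\right) \left(-324\right) = 241056$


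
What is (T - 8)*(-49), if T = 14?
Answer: -294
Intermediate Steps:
(T - 8)*(-49) = (14 - 8)*(-49) = 6*(-49) = -294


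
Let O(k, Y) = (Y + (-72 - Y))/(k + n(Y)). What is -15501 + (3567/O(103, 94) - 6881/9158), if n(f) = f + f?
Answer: -1095969963/36632 ≈ -29918.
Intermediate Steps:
n(f) = 2*f
O(k, Y) = -72/(k + 2*Y) (O(k, Y) = (Y + (-72 - Y))/(k + 2*Y) = -72/(k + 2*Y))
-15501 + (3567/O(103, 94) - 6881/9158) = -15501 + (3567/((-72/(103 + 2*94))) - 6881/9158) = -15501 + (3567/((-72/(103 + 188))) - 6881*1/9158) = -15501 + (3567/((-72/291)) - 6881/9158) = -15501 + (3567/((-72*1/291)) - 6881/9158) = -15501 + (3567/(-24/97) - 6881/9158) = -15501 + (3567*(-97/24) - 6881/9158) = -15501 + (-115333/8 - 6881/9158) = -15501 - 528137331/36632 = -1095969963/36632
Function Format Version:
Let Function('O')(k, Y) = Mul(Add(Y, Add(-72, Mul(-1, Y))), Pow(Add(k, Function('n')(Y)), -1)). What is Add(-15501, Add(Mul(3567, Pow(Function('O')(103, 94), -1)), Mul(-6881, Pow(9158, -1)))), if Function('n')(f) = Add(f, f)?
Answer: Rational(-1095969963, 36632) ≈ -29918.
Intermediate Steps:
Function('n')(f) = Mul(2, f)
Function('O')(k, Y) = Mul(-72, Pow(Add(k, Mul(2, Y)), -1)) (Function('O')(k, Y) = Mul(Add(Y, Add(-72, Mul(-1, Y))), Pow(Add(k, Mul(2, Y)), -1)) = Mul(-72, Pow(Add(k, Mul(2, Y)), -1)))
Add(-15501, Add(Mul(3567, Pow(Function('O')(103, 94), -1)), Mul(-6881, Pow(9158, -1)))) = Add(-15501, Add(Mul(3567, Pow(Mul(-72, Pow(Add(103, Mul(2, 94)), -1)), -1)), Mul(-6881, Pow(9158, -1)))) = Add(-15501, Add(Mul(3567, Pow(Mul(-72, Pow(Add(103, 188), -1)), -1)), Mul(-6881, Rational(1, 9158)))) = Add(-15501, Add(Mul(3567, Pow(Mul(-72, Pow(291, -1)), -1)), Rational(-6881, 9158))) = Add(-15501, Add(Mul(3567, Pow(Mul(-72, Rational(1, 291)), -1)), Rational(-6881, 9158))) = Add(-15501, Add(Mul(3567, Pow(Rational(-24, 97), -1)), Rational(-6881, 9158))) = Add(-15501, Add(Mul(3567, Rational(-97, 24)), Rational(-6881, 9158))) = Add(-15501, Add(Rational(-115333, 8), Rational(-6881, 9158))) = Add(-15501, Rational(-528137331, 36632)) = Rational(-1095969963, 36632)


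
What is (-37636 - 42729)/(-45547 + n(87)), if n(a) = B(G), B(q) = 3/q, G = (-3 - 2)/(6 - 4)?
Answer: 401825/227741 ≈ 1.7644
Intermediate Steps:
G = -5/2 ≈ -2.5000
n(a) = -6/5 (n(a) = 3/(-5/2) = 3*(-⅖) = -6/5)
(-37636 - 42729)/(-45547 + n(87)) = (-37636 - 42729)/(-45547 - 6/5) = -80365/(-227741/5) = -80365*(-5/227741) = 401825/227741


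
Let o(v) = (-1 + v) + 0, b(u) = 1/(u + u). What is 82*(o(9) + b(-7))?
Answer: 4551/7 ≈ 650.14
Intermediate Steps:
b(u) = 1/(2*u)
o(v) = -1 + v
82*(o(9) + b(-7)) = 82*((-1 + 9) + (½)/(-7)) = 82*(8 + (½)*(-⅐)) = 82*(8 - 1/14) = 82*(111/14) = 4551/7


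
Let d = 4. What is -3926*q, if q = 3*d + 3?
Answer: -58890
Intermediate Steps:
q = 15 (q = 3*4 + 3 = 12 + 3 = 15)
-3926*q = -3926*15 = -58890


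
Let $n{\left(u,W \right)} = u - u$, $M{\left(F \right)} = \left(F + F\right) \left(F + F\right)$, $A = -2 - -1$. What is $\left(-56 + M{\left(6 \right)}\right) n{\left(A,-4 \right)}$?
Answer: $0$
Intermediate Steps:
$A = -1$ ($A = -2 + 1 = -1$)
$M{\left(F \right)} = 4 F^{2}$ ($M{\left(F \right)} = 2 F 2 F = 4 F^{2}$)
$n{\left(u,W \right)} = 0$
$\left(-56 + M{\left(6 \right)}\right) n{\left(A,-4 \right)} = \left(-56 + 4 \cdot 6^{2}\right) 0 = \left(-56 + 4 \cdot 36\right) 0 = \left(-56 + 144\right) 0 = 88 \cdot 0 = 0$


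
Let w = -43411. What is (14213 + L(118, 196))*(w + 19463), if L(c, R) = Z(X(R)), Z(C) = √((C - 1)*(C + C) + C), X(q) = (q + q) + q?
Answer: -340372924 - 1676360*√141 ≈ -3.6028e+8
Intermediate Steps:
X(q) = 3*q (X(q) = 2*q + q = 3*q)
Z(C) = √(C + 2*C*(-1 + C)) (Z(C) = √((-1 + C)*(2*C) + C) = √(2*C*(-1 + C) + C) = √(C + 2*C*(-1 + C)))
L(c, R) = √3*√(R*(-1 + 6*R)) (L(c, R) = √((3*R)*(-1 + 2*(3*R))) = √((3*R)*(-1 + 6*R)) = √(3*R*(-1 + 6*R)) = √3*√(R*(-1 + 6*R)))
(14213 + L(118, 196))*(w + 19463) = (14213 + √3*√(196*(-1 + 6*196)))*(-43411 + 19463) = (14213 + √3*√(196*(-1 + 1176)))*(-23948) = (14213 + √3*√(196*1175))*(-23948) = (14213 + √3*√230300)*(-23948) = (14213 + √3*(70*√47))*(-23948) = (14213 + 70*√141)*(-23948) = -340372924 - 1676360*√141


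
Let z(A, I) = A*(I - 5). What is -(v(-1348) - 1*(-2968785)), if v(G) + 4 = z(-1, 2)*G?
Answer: -2964737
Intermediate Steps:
z(A, I) = A*(-5 + I)
v(G) = -4 + 3*G (v(G) = -4 + (-(-5 + 2))*G = -4 + (-1*(-3))*G = -4 + 3*G)
-(v(-1348) - 1*(-2968785)) = -((-4 + 3*(-1348)) - 1*(-2968785)) = -((-4 - 4044) + 2968785) = -(-4048 + 2968785) = -1*2964737 = -2964737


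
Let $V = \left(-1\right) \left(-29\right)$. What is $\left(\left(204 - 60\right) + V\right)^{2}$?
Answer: $29929$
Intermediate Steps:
$V = 29$
$\left(\left(204 - 60\right) + V\right)^{2} = \left(\left(204 - 60\right) + 29\right)^{2} = \left(144 + 29\right)^{2} = 173^{2} = 29929$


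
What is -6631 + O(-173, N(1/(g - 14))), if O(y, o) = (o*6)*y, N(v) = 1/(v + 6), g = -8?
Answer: -891497/131 ≈ -6805.3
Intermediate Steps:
N(v) = 1/(6 + v)
O(y, o) = 6*o*y (O(y, o) = (6*o)*y = 6*o*y)
-6631 + O(-173, N(1/(g - 14))) = -6631 + 6*(-173)/(6 + 1/(-8 - 14)) = -6631 + 6*(-173)/(6 + 1/(-22)) = -6631 + 6*(-173)/(6 - 1/22) = -6631 + 6*(-173)/(131/22) = -6631 + 6*(22/131)*(-173) = -6631 - 22836/131 = -891497/131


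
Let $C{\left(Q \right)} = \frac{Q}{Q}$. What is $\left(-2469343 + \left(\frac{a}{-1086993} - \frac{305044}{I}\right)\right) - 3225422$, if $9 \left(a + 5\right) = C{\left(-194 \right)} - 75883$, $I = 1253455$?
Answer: $- \frac{23277298415541035906}{4087490432445} \approx -5.6948 \cdot 10^{6}$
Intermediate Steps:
$C{\left(Q \right)} = 1$
$a = - \frac{25309}{3}$ ($a = -5 + \frac{1 - 75883}{9} = -5 + \frac{1}{9} \left(-75882\right) = -5 - \frac{25294}{3} = - \frac{25309}{3} \approx -8436.3$)
$\left(-2469343 + \left(\frac{a}{-1086993} - \frac{305044}{I}\right)\right) - 3225422 = \left(-2469343 - \left(- \frac{25309}{3260979} + \frac{305044}{1253455}\right)\right) - 3225422 = \left(-2469343 - \frac{963018385481}{4087490432445}\right) - 3225422 = - \frac{10093416849943419116}{4087490432445} - 3225422 = - \frac{23277298415541035906}{4087490432445}$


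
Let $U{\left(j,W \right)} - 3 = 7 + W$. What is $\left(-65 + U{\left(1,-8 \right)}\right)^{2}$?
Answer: $3969$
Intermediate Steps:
$U{\left(j,W \right)} = 10 + W$ ($U{\left(j,W \right)} = 3 + \left(7 + W\right) = 10 + W$)
$\left(-65 + U{\left(1,-8 \right)}\right)^{2} = \left(-65 + \left(10 - 8\right)\right)^{2} = \left(-65 + 2\right)^{2} = \left(-63\right)^{2} = 3969$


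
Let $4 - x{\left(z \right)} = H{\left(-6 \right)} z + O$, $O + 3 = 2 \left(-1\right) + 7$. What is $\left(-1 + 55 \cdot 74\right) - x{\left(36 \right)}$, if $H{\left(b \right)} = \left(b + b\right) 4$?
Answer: $2339$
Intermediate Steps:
$H{\left(b \right)} = 8 b$ ($H{\left(b \right)} = 2 b 4 = 8 b$)
$O = 2$ ($O = -3 + \left(2 \left(-1\right) + 7\right) = -3 + \left(-2 + 7\right) = -3 + 5 = 2$)
$x{\left(z \right)} = 2 + 48 z$ ($x{\left(z \right)} = 4 - \left(8 \left(-6\right) z + 2\right) = 4 - \left(- 48 z + 2\right) = 4 - \left(2 - 48 z\right) = 4 + \left(-2 + 48 z\right) = 2 + 48 z$)
$\left(-1 + 55 \cdot 74\right) - x{\left(36 \right)} = \left(-1 + 55 \cdot 74\right) - \left(2 + 48 \cdot 36\right) = \left(-1 + 4070\right) - \left(2 + 1728\right) = 4069 - 1730 = 2339$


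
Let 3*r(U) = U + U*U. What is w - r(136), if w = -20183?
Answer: -79181/3 ≈ -26394.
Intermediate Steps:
r(U) = U/3 + U**2/3 (r(U) = (U + U*U)/3 = (U + U**2)/3 = U/3 + U**2/3)
w - r(136) = -20183 - 136*(1 + 136)/3 = -20183 - 136*137/3 = -20183 - 1*18632/3 = -20183 - 18632/3 = -79181/3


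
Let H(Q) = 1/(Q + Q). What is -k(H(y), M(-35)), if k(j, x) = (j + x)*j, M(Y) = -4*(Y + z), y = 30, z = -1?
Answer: -8641/3600 ≈ -2.4003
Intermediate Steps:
M(Y) = 4 - 4*Y (M(Y) = -4*(Y - 1) = -4*(-1 + Y) = 4 - 4*Y)
H(Q) = 1/(2*Q)
k(j, x) = j*(j + x)
-k(H(y), M(-35)) = -(½)/30*((½)/30 + (4 - 4*(-35))) = -(½)*(1/30)*((½)*(1/30) + (4 + 140)) = -(1/60 + 144)/60 = -8641/(60*60) = -1*8641/3600 = -8641/3600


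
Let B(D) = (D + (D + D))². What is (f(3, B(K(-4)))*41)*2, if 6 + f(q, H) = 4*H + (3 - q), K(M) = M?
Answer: 46740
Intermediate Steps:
B(D) = 9*D² (B(D) = (D + 2*D)² = (3*D)² = 9*D²)
f(q, H) = -3 - q + 4*H (f(q, H) = -6 + (4*H + (3 - q)) = -6 + (3 - q + 4*H) = -3 - q + 4*H)
(f(3, B(K(-4)))*41)*2 = ((-3 - 1*3 + 4*(9*(-4)²))*41)*2 = ((-3 - 3 + 4*(9*16))*41)*2 = ((-3 - 3 + 4*144)*41)*2 = ((-3 - 3 + 576)*41)*2 = (570*41)*2 = 23370*2 = 46740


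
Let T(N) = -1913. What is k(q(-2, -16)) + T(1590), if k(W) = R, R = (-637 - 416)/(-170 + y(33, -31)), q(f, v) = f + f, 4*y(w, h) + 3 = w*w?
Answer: -390445/203 ≈ -1923.4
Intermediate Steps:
y(w, h) = -¾ + w²/4 (y(w, h) = -¾ + (w*w)/4 = -¾ + w²/4)
q(f, v) = 2*f
R = -2106/203 (R = (-637 - 416)/(-170 + (-¾ + (¼)*33²)) = -1053/(-170 + (-¾ + (¼)*1089)) = -1053/(-170 + (-¾ + 1089/4)) = -1053/(-170 + 543/2) = -1053/203/2 = -1053*2/203 = -2106/203 ≈ -10.374)
k(W) = -2106/203
k(q(-2, -16)) + T(1590) = -2106/203 - 1913 = -390445/203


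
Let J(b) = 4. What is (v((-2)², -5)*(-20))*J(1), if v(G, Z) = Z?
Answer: 400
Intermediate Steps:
(v((-2)², -5)*(-20))*J(1) = -5*(-20)*4 = 100*4 = 400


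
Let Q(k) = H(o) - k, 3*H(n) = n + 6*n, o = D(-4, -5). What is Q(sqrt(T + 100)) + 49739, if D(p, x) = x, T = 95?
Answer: 149182/3 - sqrt(195) ≈ 49713.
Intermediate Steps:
o = -5
H(n) = 7*n/3 (H(n) = (n + 6*n)/3 = (7*n)/3 = 7*n/3)
Q(k) = -35/3 - k (Q(k) = (7/3)*(-5) - k = -35/3 - k)
Q(sqrt(T + 100)) + 49739 = (-35/3 - sqrt(95 + 100)) + 49739 = (-35/3 - sqrt(195)) + 49739 = 149182/3 - sqrt(195)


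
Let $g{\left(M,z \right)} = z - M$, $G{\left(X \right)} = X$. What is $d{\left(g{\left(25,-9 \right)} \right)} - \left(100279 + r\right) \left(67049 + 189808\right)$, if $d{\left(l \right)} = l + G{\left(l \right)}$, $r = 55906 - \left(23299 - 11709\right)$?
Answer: $-37140237983$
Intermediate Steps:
$r = 44316$ ($r = 55906 - \left(23299 - 11709\right) = 55906 - 11590 = 44316$)
$d{\left(l \right)} = 2 l$ ($d{\left(l \right)} = l + l = 2 l$)
$d{\left(g{\left(25,-9 \right)} \right)} - \left(100279 + r\right) \left(67049 + 189808\right) = 2 \left(-9 - 25\right) - \left(100279 + 44316\right) \left(67049 + 189808\right) = 2 \left(-9 - 25\right) - 144595 \cdot 256857 = 2 \left(-34\right) - 37140237915 = -68 - 37140237915 = -37140237983$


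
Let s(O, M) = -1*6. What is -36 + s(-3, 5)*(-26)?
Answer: 120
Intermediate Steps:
s(O, M) = -6
-36 + s(-3, 5)*(-26) = -36 - 6*(-26) = -36 + 156 = 120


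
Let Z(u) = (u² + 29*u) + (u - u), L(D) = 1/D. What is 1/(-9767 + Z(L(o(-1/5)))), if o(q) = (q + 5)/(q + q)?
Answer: -144/1406795 ≈ -0.00010236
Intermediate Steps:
o(q) = (5 + q)/(2*q) (o(q) = (5 + q)/((2*q)) = (5 + q)*(1/(2*q)) = (5 + q)/(2*q))
L(D) = 1/D
Z(u) = u² + 29*u (Z(u) = (u² + 29*u) + 0 = u² + 29*u)
1/(-9767 + Z(L(o(-1/5)))) = 1/(-9767 + (29 + 1/((5 - 1/5)/(2*((-1/5)))))/(((5 - 1/5)/(2*((-1/5)))))) = 1/(-9767 + (29 + 1/((5 - 1*⅕)/(2*((-1*⅕)))))/(((5 - 1*⅕)/(2*((-1*⅕)))))) = 1/(-9767 + (29 + 1/((5 - ⅕)/(2*(-⅕))))/(((5 - ⅕)/(2*(-⅕))))) = 1/(-9767 + (29 + 1/((½)*(-5)*(24/5)))/(((½)*(-5)*(24/5)))) = 1/(-9767 + (29 + 1/(-12))/(-12)) = 1/(-9767 - (29 - 1/12)/12) = 1/(-9767 - 1/12*347/12) = 1/(-9767 - 347/144) = 1/(-1406795/144) = -144/1406795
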